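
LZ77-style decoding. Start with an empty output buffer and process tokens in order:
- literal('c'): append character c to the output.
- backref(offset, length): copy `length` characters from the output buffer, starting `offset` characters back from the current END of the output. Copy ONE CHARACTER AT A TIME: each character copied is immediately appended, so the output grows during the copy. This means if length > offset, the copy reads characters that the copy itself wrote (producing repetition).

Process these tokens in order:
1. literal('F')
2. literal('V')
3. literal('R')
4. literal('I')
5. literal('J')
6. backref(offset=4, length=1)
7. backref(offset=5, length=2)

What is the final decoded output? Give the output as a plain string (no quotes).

Token 1: literal('F'). Output: "F"
Token 2: literal('V'). Output: "FV"
Token 3: literal('R'). Output: "FVR"
Token 4: literal('I'). Output: "FVRI"
Token 5: literal('J'). Output: "FVRIJ"
Token 6: backref(off=4, len=1). Copied 'V' from pos 1. Output: "FVRIJV"
Token 7: backref(off=5, len=2). Copied 'VR' from pos 1. Output: "FVRIJVVR"

Answer: FVRIJVVR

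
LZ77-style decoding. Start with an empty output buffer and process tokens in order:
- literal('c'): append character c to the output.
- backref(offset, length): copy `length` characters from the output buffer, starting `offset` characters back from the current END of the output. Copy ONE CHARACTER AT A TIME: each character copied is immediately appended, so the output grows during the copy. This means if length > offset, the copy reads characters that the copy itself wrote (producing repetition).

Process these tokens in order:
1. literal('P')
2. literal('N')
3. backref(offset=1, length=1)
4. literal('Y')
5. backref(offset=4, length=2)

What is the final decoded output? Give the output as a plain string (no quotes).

Token 1: literal('P'). Output: "P"
Token 2: literal('N'). Output: "PN"
Token 3: backref(off=1, len=1). Copied 'N' from pos 1. Output: "PNN"
Token 4: literal('Y'). Output: "PNNY"
Token 5: backref(off=4, len=2). Copied 'PN' from pos 0. Output: "PNNYPN"

Answer: PNNYPN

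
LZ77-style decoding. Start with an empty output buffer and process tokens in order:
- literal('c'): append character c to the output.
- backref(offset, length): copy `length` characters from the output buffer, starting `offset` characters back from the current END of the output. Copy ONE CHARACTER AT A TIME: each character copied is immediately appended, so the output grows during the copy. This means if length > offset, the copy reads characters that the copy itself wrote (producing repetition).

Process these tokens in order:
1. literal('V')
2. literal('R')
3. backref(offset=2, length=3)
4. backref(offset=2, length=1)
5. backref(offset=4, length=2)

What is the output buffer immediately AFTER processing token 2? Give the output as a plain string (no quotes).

Token 1: literal('V'). Output: "V"
Token 2: literal('R'). Output: "VR"

Answer: VR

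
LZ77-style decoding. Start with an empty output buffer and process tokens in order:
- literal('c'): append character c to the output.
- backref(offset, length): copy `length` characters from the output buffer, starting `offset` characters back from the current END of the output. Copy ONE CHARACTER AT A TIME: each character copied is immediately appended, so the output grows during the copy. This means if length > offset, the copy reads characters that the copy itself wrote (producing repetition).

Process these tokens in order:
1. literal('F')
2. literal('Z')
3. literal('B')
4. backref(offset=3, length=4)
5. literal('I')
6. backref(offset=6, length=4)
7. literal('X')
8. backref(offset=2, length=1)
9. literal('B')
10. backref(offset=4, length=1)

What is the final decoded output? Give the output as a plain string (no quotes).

Answer: FZBFZBFIBFZBXBBB

Derivation:
Token 1: literal('F'). Output: "F"
Token 2: literal('Z'). Output: "FZ"
Token 3: literal('B'). Output: "FZB"
Token 4: backref(off=3, len=4) (overlapping!). Copied 'FZBF' from pos 0. Output: "FZBFZBF"
Token 5: literal('I'). Output: "FZBFZBFI"
Token 6: backref(off=6, len=4). Copied 'BFZB' from pos 2. Output: "FZBFZBFIBFZB"
Token 7: literal('X'). Output: "FZBFZBFIBFZBX"
Token 8: backref(off=2, len=1). Copied 'B' from pos 11. Output: "FZBFZBFIBFZBXB"
Token 9: literal('B'). Output: "FZBFZBFIBFZBXBB"
Token 10: backref(off=4, len=1). Copied 'B' from pos 11. Output: "FZBFZBFIBFZBXBBB"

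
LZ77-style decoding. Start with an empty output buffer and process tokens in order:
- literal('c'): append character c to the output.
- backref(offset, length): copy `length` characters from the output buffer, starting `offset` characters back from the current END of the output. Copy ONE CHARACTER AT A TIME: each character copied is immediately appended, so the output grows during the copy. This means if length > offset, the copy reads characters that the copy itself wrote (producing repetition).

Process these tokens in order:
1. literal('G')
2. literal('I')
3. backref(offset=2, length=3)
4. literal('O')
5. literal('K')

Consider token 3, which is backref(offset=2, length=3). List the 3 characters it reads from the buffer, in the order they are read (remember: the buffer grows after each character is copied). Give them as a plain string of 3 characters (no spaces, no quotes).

Token 1: literal('G'). Output: "G"
Token 2: literal('I'). Output: "GI"
Token 3: backref(off=2, len=3). Buffer before: "GI" (len 2)
  byte 1: read out[0]='G', append. Buffer now: "GIG"
  byte 2: read out[1]='I', append. Buffer now: "GIGI"
  byte 3: read out[2]='G', append. Buffer now: "GIGIG"

Answer: GIG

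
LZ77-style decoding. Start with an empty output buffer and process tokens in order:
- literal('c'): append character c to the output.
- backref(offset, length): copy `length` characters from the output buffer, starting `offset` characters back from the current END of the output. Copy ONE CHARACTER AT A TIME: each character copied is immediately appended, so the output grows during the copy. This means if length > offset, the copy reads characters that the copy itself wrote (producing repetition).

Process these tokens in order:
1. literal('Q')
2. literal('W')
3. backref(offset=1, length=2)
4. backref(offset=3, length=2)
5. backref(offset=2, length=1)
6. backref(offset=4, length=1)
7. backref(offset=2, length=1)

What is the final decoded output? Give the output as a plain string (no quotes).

Token 1: literal('Q'). Output: "Q"
Token 2: literal('W'). Output: "QW"
Token 3: backref(off=1, len=2) (overlapping!). Copied 'WW' from pos 1. Output: "QWWW"
Token 4: backref(off=3, len=2). Copied 'WW' from pos 1. Output: "QWWWWW"
Token 5: backref(off=2, len=1). Copied 'W' from pos 4. Output: "QWWWWWW"
Token 6: backref(off=4, len=1). Copied 'W' from pos 3. Output: "QWWWWWWW"
Token 7: backref(off=2, len=1). Copied 'W' from pos 6. Output: "QWWWWWWWW"

Answer: QWWWWWWWW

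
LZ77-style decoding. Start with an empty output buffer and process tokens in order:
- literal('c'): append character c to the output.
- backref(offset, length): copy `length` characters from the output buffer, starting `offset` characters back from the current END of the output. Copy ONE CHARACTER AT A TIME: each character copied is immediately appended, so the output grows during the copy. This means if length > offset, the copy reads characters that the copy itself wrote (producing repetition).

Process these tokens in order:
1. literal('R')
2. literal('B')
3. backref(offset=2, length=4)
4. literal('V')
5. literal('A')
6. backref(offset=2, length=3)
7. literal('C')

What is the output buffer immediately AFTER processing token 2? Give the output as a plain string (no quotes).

Token 1: literal('R'). Output: "R"
Token 2: literal('B'). Output: "RB"

Answer: RB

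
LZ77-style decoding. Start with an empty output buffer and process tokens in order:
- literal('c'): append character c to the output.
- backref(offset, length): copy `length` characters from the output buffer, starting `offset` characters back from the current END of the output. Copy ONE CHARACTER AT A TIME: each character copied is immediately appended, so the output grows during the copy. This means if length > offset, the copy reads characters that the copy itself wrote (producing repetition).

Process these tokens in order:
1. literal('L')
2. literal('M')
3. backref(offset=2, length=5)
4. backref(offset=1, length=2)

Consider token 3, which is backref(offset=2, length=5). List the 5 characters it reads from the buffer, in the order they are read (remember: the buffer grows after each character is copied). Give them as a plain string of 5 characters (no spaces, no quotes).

Token 1: literal('L'). Output: "L"
Token 2: literal('M'). Output: "LM"
Token 3: backref(off=2, len=5). Buffer before: "LM" (len 2)
  byte 1: read out[0]='L', append. Buffer now: "LML"
  byte 2: read out[1]='M', append. Buffer now: "LMLM"
  byte 3: read out[2]='L', append. Buffer now: "LMLML"
  byte 4: read out[3]='M', append. Buffer now: "LMLMLM"
  byte 5: read out[4]='L', append. Buffer now: "LMLMLML"

Answer: LMLML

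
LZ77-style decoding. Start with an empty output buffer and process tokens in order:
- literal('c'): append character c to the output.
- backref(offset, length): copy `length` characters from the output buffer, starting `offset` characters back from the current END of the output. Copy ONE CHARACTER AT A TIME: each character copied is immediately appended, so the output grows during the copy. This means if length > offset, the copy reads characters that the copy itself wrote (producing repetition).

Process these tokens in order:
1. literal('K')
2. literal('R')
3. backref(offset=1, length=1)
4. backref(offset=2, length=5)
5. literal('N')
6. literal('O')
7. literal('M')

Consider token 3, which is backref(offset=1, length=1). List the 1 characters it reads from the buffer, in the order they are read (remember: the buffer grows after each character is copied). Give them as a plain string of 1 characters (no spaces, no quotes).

Token 1: literal('K'). Output: "K"
Token 2: literal('R'). Output: "KR"
Token 3: backref(off=1, len=1). Buffer before: "KR" (len 2)
  byte 1: read out[1]='R', append. Buffer now: "KRR"

Answer: R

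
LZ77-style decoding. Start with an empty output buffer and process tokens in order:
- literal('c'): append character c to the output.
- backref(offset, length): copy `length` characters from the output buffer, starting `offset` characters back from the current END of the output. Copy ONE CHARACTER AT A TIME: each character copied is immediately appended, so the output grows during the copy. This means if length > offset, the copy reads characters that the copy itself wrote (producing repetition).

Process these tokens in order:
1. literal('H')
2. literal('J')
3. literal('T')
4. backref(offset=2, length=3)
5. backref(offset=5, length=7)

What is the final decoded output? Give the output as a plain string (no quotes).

Answer: HJTJTJJTJTJJT

Derivation:
Token 1: literal('H'). Output: "H"
Token 2: literal('J'). Output: "HJ"
Token 3: literal('T'). Output: "HJT"
Token 4: backref(off=2, len=3) (overlapping!). Copied 'JTJ' from pos 1. Output: "HJTJTJ"
Token 5: backref(off=5, len=7) (overlapping!). Copied 'JTJTJJT' from pos 1. Output: "HJTJTJJTJTJJT"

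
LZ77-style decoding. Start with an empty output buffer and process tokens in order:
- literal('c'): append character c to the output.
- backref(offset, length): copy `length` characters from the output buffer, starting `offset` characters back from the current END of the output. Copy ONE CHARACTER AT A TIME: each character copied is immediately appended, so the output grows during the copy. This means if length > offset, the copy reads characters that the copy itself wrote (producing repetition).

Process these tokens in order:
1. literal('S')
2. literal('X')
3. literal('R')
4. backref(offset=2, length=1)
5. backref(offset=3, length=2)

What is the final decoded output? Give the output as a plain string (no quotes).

Answer: SXRXXR

Derivation:
Token 1: literal('S'). Output: "S"
Token 2: literal('X'). Output: "SX"
Token 3: literal('R'). Output: "SXR"
Token 4: backref(off=2, len=1). Copied 'X' from pos 1. Output: "SXRX"
Token 5: backref(off=3, len=2). Copied 'XR' from pos 1. Output: "SXRXXR"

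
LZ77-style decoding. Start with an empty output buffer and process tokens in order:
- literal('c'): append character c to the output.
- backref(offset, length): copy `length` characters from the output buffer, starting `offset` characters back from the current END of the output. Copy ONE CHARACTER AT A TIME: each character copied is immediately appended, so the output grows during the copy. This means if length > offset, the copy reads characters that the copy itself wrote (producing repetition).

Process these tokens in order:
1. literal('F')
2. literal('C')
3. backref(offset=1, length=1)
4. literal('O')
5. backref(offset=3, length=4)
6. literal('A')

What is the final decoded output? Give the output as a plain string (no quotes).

Answer: FCCOCCOCA

Derivation:
Token 1: literal('F'). Output: "F"
Token 2: literal('C'). Output: "FC"
Token 3: backref(off=1, len=1). Copied 'C' from pos 1. Output: "FCC"
Token 4: literal('O'). Output: "FCCO"
Token 5: backref(off=3, len=4) (overlapping!). Copied 'CCOC' from pos 1. Output: "FCCOCCOC"
Token 6: literal('A'). Output: "FCCOCCOCA"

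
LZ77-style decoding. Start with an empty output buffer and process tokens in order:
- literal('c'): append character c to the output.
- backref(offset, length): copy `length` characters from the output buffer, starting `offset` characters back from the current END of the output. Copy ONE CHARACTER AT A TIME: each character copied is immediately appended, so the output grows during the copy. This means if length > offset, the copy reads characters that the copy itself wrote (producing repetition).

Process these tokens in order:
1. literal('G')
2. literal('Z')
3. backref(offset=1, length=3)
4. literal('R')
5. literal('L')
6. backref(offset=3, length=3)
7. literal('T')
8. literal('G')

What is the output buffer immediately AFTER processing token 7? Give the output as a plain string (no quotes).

Answer: GZZZZRLZRLT

Derivation:
Token 1: literal('G'). Output: "G"
Token 2: literal('Z'). Output: "GZ"
Token 3: backref(off=1, len=3) (overlapping!). Copied 'ZZZ' from pos 1. Output: "GZZZZ"
Token 4: literal('R'). Output: "GZZZZR"
Token 5: literal('L'). Output: "GZZZZRL"
Token 6: backref(off=3, len=3). Copied 'ZRL' from pos 4. Output: "GZZZZRLZRL"
Token 7: literal('T'). Output: "GZZZZRLZRLT"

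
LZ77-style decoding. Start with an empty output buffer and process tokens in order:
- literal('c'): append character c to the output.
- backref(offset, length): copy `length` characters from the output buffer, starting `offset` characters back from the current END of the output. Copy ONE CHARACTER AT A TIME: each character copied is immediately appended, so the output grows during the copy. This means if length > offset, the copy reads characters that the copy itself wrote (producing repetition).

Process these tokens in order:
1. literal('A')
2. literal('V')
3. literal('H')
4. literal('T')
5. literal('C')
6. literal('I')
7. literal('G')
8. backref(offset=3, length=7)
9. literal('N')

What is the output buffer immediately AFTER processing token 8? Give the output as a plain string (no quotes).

Token 1: literal('A'). Output: "A"
Token 2: literal('V'). Output: "AV"
Token 3: literal('H'). Output: "AVH"
Token 4: literal('T'). Output: "AVHT"
Token 5: literal('C'). Output: "AVHTC"
Token 6: literal('I'). Output: "AVHTCI"
Token 7: literal('G'). Output: "AVHTCIG"
Token 8: backref(off=3, len=7) (overlapping!). Copied 'CIGCIGC' from pos 4. Output: "AVHTCIGCIGCIGC"

Answer: AVHTCIGCIGCIGC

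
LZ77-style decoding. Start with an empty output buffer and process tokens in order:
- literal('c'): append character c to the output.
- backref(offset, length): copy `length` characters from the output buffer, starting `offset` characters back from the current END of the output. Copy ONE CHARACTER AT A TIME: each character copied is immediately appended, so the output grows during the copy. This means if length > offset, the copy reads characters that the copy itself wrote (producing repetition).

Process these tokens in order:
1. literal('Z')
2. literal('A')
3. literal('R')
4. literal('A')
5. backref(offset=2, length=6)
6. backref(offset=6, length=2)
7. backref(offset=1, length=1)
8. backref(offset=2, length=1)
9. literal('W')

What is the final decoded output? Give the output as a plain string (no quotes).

Answer: ZARARARARARAAAW

Derivation:
Token 1: literal('Z'). Output: "Z"
Token 2: literal('A'). Output: "ZA"
Token 3: literal('R'). Output: "ZAR"
Token 4: literal('A'). Output: "ZARA"
Token 5: backref(off=2, len=6) (overlapping!). Copied 'RARARA' from pos 2. Output: "ZARARARARA"
Token 6: backref(off=6, len=2). Copied 'RA' from pos 4. Output: "ZARARARARARA"
Token 7: backref(off=1, len=1). Copied 'A' from pos 11. Output: "ZARARARARARAA"
Token 8: backref(off=2, len=1). Copied 'A' from pos 11. Output: "ZARARARARARAAA"
Token 9: literal('W'). Output: "ZARARARARARAAAW"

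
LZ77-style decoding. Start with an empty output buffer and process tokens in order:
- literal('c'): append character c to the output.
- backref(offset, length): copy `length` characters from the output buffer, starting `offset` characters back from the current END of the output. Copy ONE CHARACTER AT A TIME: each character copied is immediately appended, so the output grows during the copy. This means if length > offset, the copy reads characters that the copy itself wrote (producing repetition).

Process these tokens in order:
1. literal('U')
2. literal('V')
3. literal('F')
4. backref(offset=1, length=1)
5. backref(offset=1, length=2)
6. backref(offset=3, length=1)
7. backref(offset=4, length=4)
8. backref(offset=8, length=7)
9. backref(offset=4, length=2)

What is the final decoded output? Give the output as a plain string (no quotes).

Token 1: literal('U'). Output: "U"
Token 2: literal('V'). Output: "UV"
Token 3: literal('F'). Output: "UVF"
Token 4: backref(off=1, len=1). Copied 'F' from pos 2. Output: "UVFF"
Token 5: backref(off=1, len=2) (overlapping!). Copied 'FF' from pos 3. Output: "UVFFFF"
Token 6: backref(off=3, len=1). Copied 'F' from pos 3. Output: "UVFFFFF"
Token 7: backref(off=4, len=4). Copied 'FFFF' from pos 3. Output: "UVFFFFFFFFF"
Token 8: backref(off=8, len=7). Copied 'FFFFFFF' from pos 3. Output: "UVFFFFFFFFFFFFFFFF"
Token 9: backref(off=4, len=2). Copied 'FF' from pos 14. Output: "UVFFFFFFFFFFFFFFFFFF"

Answer: UVFFFFFFFFFFFFFFFFFF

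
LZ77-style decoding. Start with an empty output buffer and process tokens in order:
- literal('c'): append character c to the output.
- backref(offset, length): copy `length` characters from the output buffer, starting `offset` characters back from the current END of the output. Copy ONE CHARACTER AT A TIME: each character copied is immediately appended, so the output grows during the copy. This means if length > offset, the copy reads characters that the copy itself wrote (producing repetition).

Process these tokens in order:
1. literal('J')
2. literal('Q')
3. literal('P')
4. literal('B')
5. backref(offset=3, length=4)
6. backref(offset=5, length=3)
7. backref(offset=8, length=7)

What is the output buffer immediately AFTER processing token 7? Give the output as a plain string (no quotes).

Token 1: literal('J'). Output: "J"
Token 2: literal('Q'). Output: "JQ"
Token 3: literal('P'). Output: "JQP"
Token 4: literal('B'). Output: "JQPB"
Token 5: backref(off=3, len=4) (overlapping!). Copied 'QPBQ' from pos 1. Output: "JQPBQPBQ"
Token 6: backref(off=5, len=3). Copied 'BQP' from pos 3. Output: "JQPBQPBQBQP"
Token 7: backref(off=8, len=7). Copied 'BQPBQBQ' from pos 3. Output: "JQPBQPBQBQPBQPBQBQ"

Answer: JQPBQPBQBQPBQPBQBQ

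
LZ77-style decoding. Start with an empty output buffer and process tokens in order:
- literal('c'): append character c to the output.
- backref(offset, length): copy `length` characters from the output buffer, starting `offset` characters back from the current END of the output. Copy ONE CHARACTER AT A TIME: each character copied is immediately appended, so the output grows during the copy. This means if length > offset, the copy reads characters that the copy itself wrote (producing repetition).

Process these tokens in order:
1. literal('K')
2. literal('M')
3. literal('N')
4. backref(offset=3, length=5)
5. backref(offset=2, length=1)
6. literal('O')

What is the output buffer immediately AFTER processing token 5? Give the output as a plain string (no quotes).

Token 1: literal('K'). Output: "K"
Token 2: literal('M'). Output: "KM"
Token 3: literal('N'). Output: "KMN"
Token 4: backref(off=3, len=5) (overlapping!). Copied 'KMNKM' from pos 0. Output: "KMNKMNKM"
Token 5: backref(off=2, len=1). Copied 'K' from pos 6. Output: "KMNKMNKMK"

Answer: KMNKMNKMK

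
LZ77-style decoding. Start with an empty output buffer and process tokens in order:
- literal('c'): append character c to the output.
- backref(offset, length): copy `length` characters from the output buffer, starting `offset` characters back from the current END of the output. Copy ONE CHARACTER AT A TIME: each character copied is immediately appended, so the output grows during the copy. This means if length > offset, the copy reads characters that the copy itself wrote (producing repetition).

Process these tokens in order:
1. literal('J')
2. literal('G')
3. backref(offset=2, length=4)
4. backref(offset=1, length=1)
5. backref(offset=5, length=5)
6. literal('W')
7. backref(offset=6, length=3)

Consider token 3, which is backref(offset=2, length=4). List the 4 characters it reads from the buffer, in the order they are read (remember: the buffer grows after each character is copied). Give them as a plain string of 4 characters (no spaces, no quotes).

Answer: JGJG

Derivation:
Token 1: literal('J'). Output: "J"
Token 2: literal('G'). Output: "JG"
Token 3: backref(off=2, len=4). Buffer before: "JG" (len 2)
  byte 1: read out[0]='J', append. Buffer now: "JGJ"
  byte 2: read out[1]='G', append. Buffer now: "JGJG"
  byte 3: read out[2]='J', append. Buffer now: "JGJGJ"
  byte 4: read out[3]='G', append. Buffer now: "JGJGJG"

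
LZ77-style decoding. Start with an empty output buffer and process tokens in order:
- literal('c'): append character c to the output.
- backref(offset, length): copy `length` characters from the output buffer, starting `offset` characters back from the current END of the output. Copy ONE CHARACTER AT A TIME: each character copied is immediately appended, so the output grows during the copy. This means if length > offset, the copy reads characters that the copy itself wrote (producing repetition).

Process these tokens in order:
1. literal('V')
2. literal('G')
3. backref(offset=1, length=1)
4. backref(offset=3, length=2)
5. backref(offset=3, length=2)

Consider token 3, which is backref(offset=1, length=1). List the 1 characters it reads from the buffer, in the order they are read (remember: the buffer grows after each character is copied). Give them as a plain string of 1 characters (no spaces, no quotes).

Answer: G

Derivation:
Token 1: literal('V'). Output: "V"
Token 2: literal('G'). Output: "VG"
Token 3: backref(off=1, len=1). Buffer before: "VG" (len 2)
  byte 1: read out[1]='G', append. Buffer now: "VGG"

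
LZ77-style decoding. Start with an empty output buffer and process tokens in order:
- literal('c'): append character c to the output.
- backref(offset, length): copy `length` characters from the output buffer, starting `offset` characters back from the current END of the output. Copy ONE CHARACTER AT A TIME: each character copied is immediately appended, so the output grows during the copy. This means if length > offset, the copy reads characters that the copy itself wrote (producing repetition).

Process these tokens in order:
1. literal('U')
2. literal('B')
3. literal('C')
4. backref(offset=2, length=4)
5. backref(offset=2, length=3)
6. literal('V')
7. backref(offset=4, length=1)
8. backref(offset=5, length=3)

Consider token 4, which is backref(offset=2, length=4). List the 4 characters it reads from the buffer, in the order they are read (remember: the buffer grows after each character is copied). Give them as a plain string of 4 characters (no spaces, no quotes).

Token 1: literal('U'). Output: "U"
Token 2: literal('B'). Output: "UB"
Token 3: literal('C'). Output: "UBC"
Token 4: backref(off=2, len=4). Buffer before: "UBC" (len 3)
  byte 1: read out[1]='B', append. Buffer now: "UBCB"
  byte 2: read out[2]='C', append. Buffer now: "UBCBC"
  byte 3: read out[3]='B', append. Buffer now: "UBCBCB"
  byte 4: read out[4]='C', append. Buffer now: "UBCBCBC"

Answer: BCBC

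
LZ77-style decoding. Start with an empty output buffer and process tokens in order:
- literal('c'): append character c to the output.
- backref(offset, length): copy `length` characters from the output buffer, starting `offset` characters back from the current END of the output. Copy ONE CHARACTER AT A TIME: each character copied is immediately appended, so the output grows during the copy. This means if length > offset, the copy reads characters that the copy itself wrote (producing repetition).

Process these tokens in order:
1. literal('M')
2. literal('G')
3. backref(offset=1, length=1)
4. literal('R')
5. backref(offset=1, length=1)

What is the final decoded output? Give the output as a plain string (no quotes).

Token 1: literal('M'). Output: "M"
Token 2: literal('G'). Output: "MG"
Token 3: backref(off=1, len=1). Copied 'G' from pos 1. Output: "MGG"
Token 4: literal('R'). Output: "MGGR"
Token 5: backref(off=1, len=1). Copied 'R' from pos 3. Output: "MGGRR"

Answer: MGGRR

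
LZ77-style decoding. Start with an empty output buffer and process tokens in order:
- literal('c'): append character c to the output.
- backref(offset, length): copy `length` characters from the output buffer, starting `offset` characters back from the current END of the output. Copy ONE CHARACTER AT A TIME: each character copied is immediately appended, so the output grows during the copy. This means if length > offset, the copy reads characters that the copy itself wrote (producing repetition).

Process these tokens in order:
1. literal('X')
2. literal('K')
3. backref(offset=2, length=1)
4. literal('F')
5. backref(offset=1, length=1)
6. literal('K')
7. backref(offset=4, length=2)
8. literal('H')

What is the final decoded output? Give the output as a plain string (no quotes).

Token 1: literal('X'). Output: "X"
Token 2: literal('K'). Output: "XK"
Token 3: backref(off=2, len=1). Copied 'X' from pos 0. Output: "XKX"
Token 4: literal('F'). Output: "XKXF"
Token 5: backref(off=1, len=1). Copied 'F' from pos 3. Output: "XKXFF"
Token 6: literal('K'). Output: "XKXFFK"
Token 7: backref(off=4, len=2). Copied 'XF' from pos 2. Output: "XKXFFKXF"
Token 8: literal('H'). Output: "XKXFFKXFH"

Answer: XKXFFKXFH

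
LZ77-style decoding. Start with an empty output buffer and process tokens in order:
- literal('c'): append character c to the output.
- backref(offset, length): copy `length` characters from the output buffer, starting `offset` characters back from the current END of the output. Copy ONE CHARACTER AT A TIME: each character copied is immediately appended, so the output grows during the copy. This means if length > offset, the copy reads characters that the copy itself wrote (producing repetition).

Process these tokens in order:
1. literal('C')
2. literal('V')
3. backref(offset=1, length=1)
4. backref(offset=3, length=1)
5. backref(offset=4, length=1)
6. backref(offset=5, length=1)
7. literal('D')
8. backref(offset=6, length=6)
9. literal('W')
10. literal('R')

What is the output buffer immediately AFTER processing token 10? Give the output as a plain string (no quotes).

Token 1: literal('C'). Output: "C"
Token 2: literal('V'). Output: "CV"
Token 3: backref(off=1, len=1). Copied 'V' from pos 1. Output: "CVV"
Token 4: backref(off=3, len=1). Copied 'C' from pos 0. Output: "CVVC"
Token 5: backref(off=4, len=1). Copied 'C' from pos 0. Output: "CVVCC"
Token 6: backref(off=5, len=1). Copied 'C' from pos 0. Output: "CVVCCC"
Token 7: literal('D'). Output: "CVVCCCD"
Token 8: backref(off=6, len=6). Copied 'VVCCCD' from pos 1. Output: "CVVCCCDVVCCCD"
Token 9: literal('W'). Output: "CVVCCCDVVCCCDW"
Token 10: literal('R'). Output: "CVVCCCDVVCCCDWR"

Answer: CVVCCCDVVCCCDWR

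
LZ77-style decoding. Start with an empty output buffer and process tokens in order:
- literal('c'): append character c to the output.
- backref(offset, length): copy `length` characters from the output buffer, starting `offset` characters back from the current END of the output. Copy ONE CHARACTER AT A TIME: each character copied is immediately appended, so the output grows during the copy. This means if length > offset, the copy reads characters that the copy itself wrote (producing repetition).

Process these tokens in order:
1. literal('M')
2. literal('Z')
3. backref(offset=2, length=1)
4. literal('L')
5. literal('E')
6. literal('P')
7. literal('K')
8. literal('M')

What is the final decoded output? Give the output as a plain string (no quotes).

Answer: MZMLEPKM

Derivation:
Token 1: literal('M'). Output: "M"
Token 2: literal('Z'). Output: "MZ"
Token 3: backref(off=2, len=1). Copied 'M' from pos 0. Output: "MZM"
Token 4: literal('L'). Output: "MZML"
Token 5: literal('E'). Output: "MZMLE"
Token 6: literal('P'). Output: "MZMLEP"
Token 7: literal('K'). Output: "MZMLEPK"
Token 8: literal('M'). Output: "MZMLEPKM"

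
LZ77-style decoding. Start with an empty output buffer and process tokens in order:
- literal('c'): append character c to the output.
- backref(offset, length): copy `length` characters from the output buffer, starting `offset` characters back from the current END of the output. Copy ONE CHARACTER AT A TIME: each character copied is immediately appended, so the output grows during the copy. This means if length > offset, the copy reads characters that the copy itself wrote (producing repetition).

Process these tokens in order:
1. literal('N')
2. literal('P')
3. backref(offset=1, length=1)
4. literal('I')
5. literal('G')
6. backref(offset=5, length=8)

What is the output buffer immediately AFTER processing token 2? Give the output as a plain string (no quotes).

Answer: NP

Derivation:
Token 1: literal('N'). Output: "N"
Token 2: literal('P'). Output: "NP"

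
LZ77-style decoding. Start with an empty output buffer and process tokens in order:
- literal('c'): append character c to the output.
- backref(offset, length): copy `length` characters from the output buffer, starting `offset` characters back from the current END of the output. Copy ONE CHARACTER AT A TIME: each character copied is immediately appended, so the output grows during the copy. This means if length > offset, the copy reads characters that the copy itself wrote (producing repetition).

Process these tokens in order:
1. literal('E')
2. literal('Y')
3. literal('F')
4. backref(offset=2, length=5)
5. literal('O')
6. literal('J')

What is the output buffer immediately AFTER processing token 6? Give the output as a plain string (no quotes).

Token 1: literal('E'). Output: "E"
Token 2: literal('Y'). Output: "EY"
Token 3: literal('F'). Output: "EYF"
Token 4: backref(off=2, len=5) (overlapping!). Copied 'YFYFY' from pos 1. Output: "EYFYFYFY"
Token 5: literal('O'). Output: "EYFYFYFYO"
Token 6: literal('J'). Output: "EYFYFYFYOJ"

Answer: EYFYFYFYOJ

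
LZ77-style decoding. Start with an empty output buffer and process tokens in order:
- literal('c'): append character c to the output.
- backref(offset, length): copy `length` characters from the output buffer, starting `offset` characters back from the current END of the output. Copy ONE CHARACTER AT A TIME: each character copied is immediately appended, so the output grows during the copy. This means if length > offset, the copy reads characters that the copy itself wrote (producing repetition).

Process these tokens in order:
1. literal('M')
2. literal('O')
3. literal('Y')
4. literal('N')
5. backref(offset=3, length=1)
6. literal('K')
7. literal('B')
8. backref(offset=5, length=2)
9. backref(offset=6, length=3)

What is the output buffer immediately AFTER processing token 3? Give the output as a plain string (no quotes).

Answer: MOY

Derivation:
Token 1: literal('M'). Output: "M"
Token 2: literal('O'). Output: "MO"
Token 3: literal('Y'). Output: "MOY"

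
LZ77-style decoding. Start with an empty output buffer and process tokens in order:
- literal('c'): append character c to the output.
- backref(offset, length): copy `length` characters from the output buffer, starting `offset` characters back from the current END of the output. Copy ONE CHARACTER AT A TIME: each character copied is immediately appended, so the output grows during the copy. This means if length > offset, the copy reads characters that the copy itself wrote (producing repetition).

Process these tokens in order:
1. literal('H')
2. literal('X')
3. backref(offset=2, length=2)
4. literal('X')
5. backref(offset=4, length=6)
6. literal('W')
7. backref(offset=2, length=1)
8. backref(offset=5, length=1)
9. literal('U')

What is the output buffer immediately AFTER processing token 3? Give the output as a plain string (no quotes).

Answer: HXHX

Derivation:
Token 1: literal('H'). Output: "H"
Token 2: literal('X'). Output: "HX"
Token 3: backref(off=2, len=2). Copied 'HX' from pos 0. Output: "HXHX"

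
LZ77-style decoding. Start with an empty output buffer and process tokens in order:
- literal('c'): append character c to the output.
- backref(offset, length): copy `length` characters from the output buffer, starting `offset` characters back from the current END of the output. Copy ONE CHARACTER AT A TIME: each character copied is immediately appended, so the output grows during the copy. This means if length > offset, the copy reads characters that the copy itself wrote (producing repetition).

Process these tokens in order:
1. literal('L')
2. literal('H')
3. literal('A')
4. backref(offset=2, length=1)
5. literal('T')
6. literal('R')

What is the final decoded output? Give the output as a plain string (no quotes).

Answer: LHAHTR

Derivation:
Token 1: literal('L'). Output: "L"
Token 2: literal('H'). Output: "LH"
Token 3: literal('A'). Output: "LHA"
Token 4: backref(off=2, len=1). Copied 'H' from pos 1. Output: "LHAH"
Token 5: literal('T'). Output: "LHAHT"
Token 6: literal('R'). Output: "LHAHTR"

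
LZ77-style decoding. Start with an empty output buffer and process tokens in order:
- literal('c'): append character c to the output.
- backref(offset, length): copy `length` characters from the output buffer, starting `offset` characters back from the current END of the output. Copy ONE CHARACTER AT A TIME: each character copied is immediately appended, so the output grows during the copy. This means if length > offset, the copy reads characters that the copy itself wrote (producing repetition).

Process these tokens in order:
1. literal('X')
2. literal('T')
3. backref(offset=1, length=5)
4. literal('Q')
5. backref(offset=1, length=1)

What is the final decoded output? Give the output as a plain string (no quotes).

Answer: XTTTTTTQQ

Derivation:
Token 1: literal('X'). Output: "X"
Token 2: literal('T'). Output: "XT"
Token 3: backref(off=1, len=5) (overlapping!). Copied 'TTTTT' from pos 1. Output: "XTTTTTT"
Token 4: literal('Q'). Output: "XTTTTTTQ"
Token 5: backref(off=1, len=1). Copied 'Q' from pos 7. Output: "XTTTTTTQQ"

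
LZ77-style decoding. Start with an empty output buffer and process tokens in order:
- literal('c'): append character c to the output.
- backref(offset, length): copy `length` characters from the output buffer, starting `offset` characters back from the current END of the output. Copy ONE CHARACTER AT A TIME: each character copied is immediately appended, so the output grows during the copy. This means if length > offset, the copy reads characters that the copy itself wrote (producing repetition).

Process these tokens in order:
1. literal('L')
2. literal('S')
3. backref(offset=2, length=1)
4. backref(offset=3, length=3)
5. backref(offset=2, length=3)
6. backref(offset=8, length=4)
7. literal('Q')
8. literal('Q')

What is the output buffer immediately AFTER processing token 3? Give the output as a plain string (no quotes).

Token 1: literal('L'). Output: "L"
Token 2: literal('S'). Output: "LS"
Token 3: backref(off=2, len=1). Copied 'L' from pos 0. Output: "LSL"

Answer: LSL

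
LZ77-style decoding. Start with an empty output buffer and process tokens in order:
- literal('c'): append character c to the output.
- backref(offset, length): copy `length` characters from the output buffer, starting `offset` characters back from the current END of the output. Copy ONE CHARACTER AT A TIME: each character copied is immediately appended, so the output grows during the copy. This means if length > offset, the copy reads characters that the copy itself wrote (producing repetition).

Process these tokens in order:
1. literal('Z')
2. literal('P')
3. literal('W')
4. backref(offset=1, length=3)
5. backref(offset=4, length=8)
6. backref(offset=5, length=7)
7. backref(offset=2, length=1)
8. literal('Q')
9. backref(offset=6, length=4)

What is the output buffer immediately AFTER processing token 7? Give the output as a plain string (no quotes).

Token 1: literal('Z'). Output: "Z"
Token 2: literal('P'). Output: "ZP"
Token 3: literal('W'). Output: "ZPW"
Token 4: backref(off=1, len=3) (overlapping!). Copied 'WWW' from pos 2. Output: "ZPWWWW"
Token 5: backref(off=4, len=8) (overlapping!). Copied 'WWWWWWWW' from pos 2. Output: "ZPWWWWWWWWWWWW"
Token 6: backref(off=5, len=7) (overlapping!). Copied 'WWWWWWW' from pos 9. Output: "ZPWWWWWWWWWWWWWWWWWWW"
Token 7: backref(off=2, len=1). Copied 'W' from pos 19. Output: "ZPWWWWWWWWWWWWWWWWWWWW"

Answer: ZPWWWWWWWWWWWWWWWWWWWW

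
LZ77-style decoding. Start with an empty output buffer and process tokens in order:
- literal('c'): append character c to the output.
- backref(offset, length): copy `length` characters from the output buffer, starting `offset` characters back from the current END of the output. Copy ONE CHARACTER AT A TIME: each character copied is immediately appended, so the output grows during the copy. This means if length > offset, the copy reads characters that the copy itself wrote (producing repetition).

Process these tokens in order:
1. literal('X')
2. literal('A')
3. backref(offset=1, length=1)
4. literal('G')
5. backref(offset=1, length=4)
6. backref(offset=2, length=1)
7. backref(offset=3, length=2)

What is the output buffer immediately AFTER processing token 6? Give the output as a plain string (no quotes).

Answer: XAAGGGGGG

Derivation:
Token 1: literal('X'). Output: "X"
Token 2: literal('A'). Output: "XA"
Token 3: backref(off=1, len=1). Copied 'A' from pos 1. Output: "XAA"
Token 4: literal('G'). Output: "XAAG"
Token 5: backref(off=1, len=4) (overlapping!). Copied 'GGGG' from pos 3. Output: "XAAGGGGG"
Token 6: backref(off=2, len=1). Copied 'G' from pos 6. Output: "XAAGGGGGG"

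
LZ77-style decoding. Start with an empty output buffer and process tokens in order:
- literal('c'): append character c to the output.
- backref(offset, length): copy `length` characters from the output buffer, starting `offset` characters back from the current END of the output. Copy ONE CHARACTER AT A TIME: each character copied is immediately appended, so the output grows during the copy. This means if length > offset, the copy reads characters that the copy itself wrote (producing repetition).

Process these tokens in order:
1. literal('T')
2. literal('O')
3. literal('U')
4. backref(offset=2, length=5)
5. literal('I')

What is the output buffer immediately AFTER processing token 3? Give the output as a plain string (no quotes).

Token 1: literal('T'). Output: "T"
Token 2: literal('O'). Output: "TO"
Token 3: literal('U'). Output: "TOU"

Answer: TOU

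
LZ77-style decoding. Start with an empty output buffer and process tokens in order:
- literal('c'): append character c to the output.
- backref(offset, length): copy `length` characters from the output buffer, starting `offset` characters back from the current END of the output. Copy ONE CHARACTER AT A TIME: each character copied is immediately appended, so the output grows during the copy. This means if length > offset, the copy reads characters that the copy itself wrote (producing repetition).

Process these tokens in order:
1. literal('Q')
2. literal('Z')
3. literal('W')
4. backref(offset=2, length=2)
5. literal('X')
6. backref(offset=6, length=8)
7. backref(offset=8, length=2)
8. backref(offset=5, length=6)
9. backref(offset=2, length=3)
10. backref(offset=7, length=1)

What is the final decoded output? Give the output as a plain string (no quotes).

Token 1: literal('Q'). Output: "Q"
Token 2: literal('Z'). Output: "QZ"
Token 3: literal('W'). Output: "QZW"
Token 4: backref(off=2, len=2). Copied 'ZW' from pos 1. Output: "QZWZW"
Token 5: literal('X'). Output: "QZWZWX"
Token 6: backref(off=6, len=8) (overlapping!). Copied 'QZWZWXQZ' from pos 0. Output: "QZWZWXQZWZWXQZ"
Token 7: backref(off=8, len=2). Copied 'QZ' from pos 6. Output: "QZWZWXQZWZWXQZQZ"
Token 8: backref(off=5, len=6) (overlapping!). Copied 'XQZQZX' from pos 11. Output: "QZWZWXQZWZWXQZQZXQZQZX"
Token 9: backref(off=2, len=3) (overlapping!). Copied 'ZXZ' from pos 20. Output: "QZWZWXQZWZWXQZQZXQZQZXZXZ"
Token 10: backref(off=7, len=1). Copied 'Z' from pos 18. Output: "QZWZWXQZWZWXQZQZXQZQZXZXZZ"

Answer: QZWZWXQZWZWXQZQZXQZQZXZXZZ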